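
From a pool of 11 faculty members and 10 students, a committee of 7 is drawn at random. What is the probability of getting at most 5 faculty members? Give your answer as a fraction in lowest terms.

1237/1292

There are C(21,7) = 116280 ways to choose the 7.
Count the complement (more than 5 faculty members): C(11,6)·C(10,1) + C(11,7)·C(10,0) = 4620 + 330 = 4950.
Probability = 1 − 4950/116280 = 111330/116280 = 1237/1292.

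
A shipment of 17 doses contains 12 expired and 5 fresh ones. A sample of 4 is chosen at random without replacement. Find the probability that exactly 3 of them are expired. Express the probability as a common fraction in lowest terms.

55/119

There are C(17,4) = 2380 ways to choose 4 from 17.
Selections with exactly 3 expired: choose 3 of the 12 expired and 1 of the 5 fresh, C(12,3)·C(5,1) = 220·5 = 1100.
Probability = 1100/2380 = 55/119.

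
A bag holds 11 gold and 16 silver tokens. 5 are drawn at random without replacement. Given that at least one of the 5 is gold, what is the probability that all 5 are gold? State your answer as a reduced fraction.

Work in counts. Selections with at least one gold: C(27,5) − C(16,5) = 80730 − 4368 = 76362.
Of those, selections where all 5 are gold: C(11,5) = 462.
Conditional probability = 462/76362 = 7/1157.

7/1157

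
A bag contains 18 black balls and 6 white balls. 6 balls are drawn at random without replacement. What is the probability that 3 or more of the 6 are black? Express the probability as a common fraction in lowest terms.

There are C(24,6) = 134596 ways to choose the 6.
Count the complement (fewer than 3 black): C(18,0)·C(6,6) + C(18,1)·C(6,5) + C(18,2)·C(6,4) = 1 + 108 + 2295 = 2404.
Probability = 1 − 2404/134596 = 132192/134596 = 33048/33649.

33048/33649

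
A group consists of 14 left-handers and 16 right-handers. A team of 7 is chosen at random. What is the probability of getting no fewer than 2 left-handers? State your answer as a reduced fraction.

681/725

Total selections: C(30,7) = 2035800.
Favorable selections (no fewer than 2 left-handers): C(14,2)·C(16,5) + C(14,3)·C(16,4) + C(14,4)·C(16,3) + C(14,5)·C(16,2) + C(14,6)·C(16,1) + C(14,7)·C(16,0) = 397488 + 662480 + 560560 + 240240 + 48048 + 3432 = 1912248.
Probability = 1912248/2035800 = 681/725.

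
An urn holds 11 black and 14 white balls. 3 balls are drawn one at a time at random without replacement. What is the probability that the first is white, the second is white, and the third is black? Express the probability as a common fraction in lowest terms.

1001/6900

Multiply the conditional probabilities at each draw: 14/25 · 13/24 · 11/23 = 2002/13800 = 1001/6900.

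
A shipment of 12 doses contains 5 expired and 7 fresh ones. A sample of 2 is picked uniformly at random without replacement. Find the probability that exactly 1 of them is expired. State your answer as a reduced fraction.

Total number of selections: C(12,2) = 66.
Selections with exactly 1 expired: choose 1 of the 5 expired and 1 of the 7 fresh, C(5,1)·C(7,1) = 5·7 = 35.
Probability = 35/66.

35/66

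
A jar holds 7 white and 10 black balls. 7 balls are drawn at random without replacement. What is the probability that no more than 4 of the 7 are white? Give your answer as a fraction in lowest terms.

2304/2431

There are C(17,7) = 19448 ways to choose the 7.
Count the complement (more than 4 white): C(7,5)·C(10,2) + C(7,6)·C(10,1) + C(7,7)·C(10,0) = 945 + 70 + 1 = 1016.
Probability = 1 − 1016/19448 = 18432/19448 = 2304/2431.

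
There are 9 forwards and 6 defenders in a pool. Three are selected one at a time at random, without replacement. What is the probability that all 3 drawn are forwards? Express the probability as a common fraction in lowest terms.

Multiply the conditional probabilities at each draw: 9/15 · 8/14 · 7/13 = 504/2730 = 12/65.

12/65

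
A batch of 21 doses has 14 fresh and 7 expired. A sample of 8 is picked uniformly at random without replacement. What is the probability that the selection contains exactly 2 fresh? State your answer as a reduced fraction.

91/29070

The sample space is all 8-subsets of the 21: C(21,8) = 203490.
Selections with exactly 2 fresh: choose 2 of the 14 fresh and 6 of the 7 expired, C(14,2)·C(7,6) = 91·7 = 637.
Probability = 637/203490 = 91/29070.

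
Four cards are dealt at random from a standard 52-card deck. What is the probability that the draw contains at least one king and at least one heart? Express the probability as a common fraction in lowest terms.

52799/270725

There are C(52,4) = 270725 possible draws.
By inclusion-exclusion on the complements, draws missing all kings or all hearts: C(48,4) + C(39,4) − C(36,4) = 194580 + 82251 − 58905 = 217926.
So draws with at least one of each: 270725 − 217926 = 52799, probability 52799/270725.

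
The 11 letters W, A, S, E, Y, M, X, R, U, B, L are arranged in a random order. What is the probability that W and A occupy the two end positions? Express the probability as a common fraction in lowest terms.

There are 11! = 39916800 arrangements.
Place W and A at the ends in 2 ways, arrange the remaining 9 in 9! = 362880 ways: 2·362880 = 725760.
Probability = 725760/39916800 = 1/55.

1/55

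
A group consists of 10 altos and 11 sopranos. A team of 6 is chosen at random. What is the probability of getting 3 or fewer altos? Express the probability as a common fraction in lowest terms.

473/646

There are C(21,6) = 54264 ways to choose the 6.
Count the complement (more than 3 altos): C(10,4)·C(11,2) + C(10,5)·C(11,1) + C(10,6)·C(11,0) = 11550 + 2772 + 210 = 14532.
Probability = 1 − 14532/54264 = 39732/54264 = 473/646.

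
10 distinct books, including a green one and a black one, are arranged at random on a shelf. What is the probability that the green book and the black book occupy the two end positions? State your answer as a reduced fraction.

There are 10! = 3628800 arrangements.
Place the green book and the black book at the ends in 2 ways, arrange the remaining 8 in 8! = 40320 ways: 2·40320 = 80640.
Probability = 80640/3628800 = 1/45.

1/45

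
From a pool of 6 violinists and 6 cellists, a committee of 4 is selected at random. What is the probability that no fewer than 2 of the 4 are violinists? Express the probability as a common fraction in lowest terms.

8/11

There are C(12,4) = 495 ways to choose the 4.
Favorable selections (no fewer than 2 violinists): C(6,2)·C(6,2) + C(6,3)·C(6,1) + C(6,4)·C(6,0) = 225 + 120 + 15 = 360.
Probability = 360/495 = 8/11.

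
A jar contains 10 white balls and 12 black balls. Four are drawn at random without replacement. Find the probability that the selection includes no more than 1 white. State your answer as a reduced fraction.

Total selections: C(22,4) = 7315.
Favorable selections (no more than 1 white): C(10,0)·C(12,4) + C(10,1)·C(12,3) = 495 + 2200 = 2695.
Probability = 2695/7315 = 7/19.

7/19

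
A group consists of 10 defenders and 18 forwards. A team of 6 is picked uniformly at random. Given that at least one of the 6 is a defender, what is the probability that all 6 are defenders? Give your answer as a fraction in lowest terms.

5/8528

Work in counts. Selections with at least one defender: C(28,6) − C(18,6) = 376740 − 18564 = 358176.
Of those, selections where all 6 are defenders: C(10,6) = 210.
Conditional probability = 210/358176 = 5/8528.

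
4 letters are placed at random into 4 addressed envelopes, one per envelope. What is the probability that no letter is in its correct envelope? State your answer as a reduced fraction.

3/8

There are 4! = 24 assignments.
By inclusion-exclusion, assignments with no fixed points: C(4,0)·4! − C(4,1)·3! + C(4,2)·2! − C(4,3)·1! + C(4,4)·0! = 9.
Probability = 9/24 = 3/8.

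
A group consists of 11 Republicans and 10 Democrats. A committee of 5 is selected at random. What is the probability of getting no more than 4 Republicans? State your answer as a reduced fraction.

947/969

Total selections: C(21,5) = 20349.
Favorable selections (no more than 4 Republicans): C(11,0)·C(10,5) + C(11,1)·C(10,4) + C(11,2)·C(10,3) + C(11,3)·C(10,2) + C(11,4)·C(10,1) = 252 + 2310 + 6600 + 7425 + 3300 = 19887.
Probability = 19887/20349 = 947/969.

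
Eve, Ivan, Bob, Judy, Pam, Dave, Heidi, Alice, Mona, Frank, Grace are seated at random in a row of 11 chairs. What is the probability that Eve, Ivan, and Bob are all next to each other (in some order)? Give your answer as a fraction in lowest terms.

There are 11! = 39916800 arrangements.
Treat the three as one block: 9! placements × 3! orders within the block = 362880·6 = 2177280.
Probability = 2177280/39916800 = 3/55.

3/55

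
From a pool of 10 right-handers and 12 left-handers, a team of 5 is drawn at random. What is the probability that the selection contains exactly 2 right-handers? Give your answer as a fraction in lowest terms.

There are C(22,5) = 26334 ways to choose 5 from 22.
Selections with exactly 2 right-handers: choose 2 of the 10 right-handers and 3 of the 12 left-handers, C(10,2)·C(12,3) = 45·220 = 9900.
Probability = 9900/26334 = 50/133.

50/133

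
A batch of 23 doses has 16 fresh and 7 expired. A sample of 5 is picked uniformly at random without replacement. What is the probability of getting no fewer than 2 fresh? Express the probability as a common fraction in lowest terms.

4724/4807

There are C(23,5) = 33649 ways to choose the 5.
Count the complement (fewer than 2 fresh): C(16,0)·C(7,5) + C(16,1)·C(7,4) = 21 + 560 = 581.
Probability = 1 − 581/33649 = 33068/33649 = 4724/4807.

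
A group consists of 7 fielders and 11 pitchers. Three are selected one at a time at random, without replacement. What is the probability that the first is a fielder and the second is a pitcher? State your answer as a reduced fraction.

Multiply the conditional probabilities at each draw: 7/18 · 11/17 = 77/306.

77/306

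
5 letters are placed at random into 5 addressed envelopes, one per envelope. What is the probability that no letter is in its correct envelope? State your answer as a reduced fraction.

There are 5! = 120 assignments.
By inclusion-exclusion, assignments with no fixed points: C(5,0)·5! − C(5,1)·4! + C(5,2)·3! − C(5,3)·2! + C(5,4)·1! − C(5,5)·0! = 44.
Probability = 44/120 = 11/30.

11/30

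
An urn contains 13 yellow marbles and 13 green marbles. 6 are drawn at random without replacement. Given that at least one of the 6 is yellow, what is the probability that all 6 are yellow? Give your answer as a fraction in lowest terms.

Work in counts. Selections with at least one yellow: C(26,6) − C(13,6) = 230230 − 1716 = 228514.
Of those, selections where all 6 are yellow: C(13,6) = 1716.
Conditional probability = 1716/228514 = 6/799.

6/799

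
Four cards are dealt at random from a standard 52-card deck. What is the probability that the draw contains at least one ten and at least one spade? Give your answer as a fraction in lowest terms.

52799/270725

There are C(52,4) = 270725 possible draws.
By inclusion-exclusion on the complements, draws missing all tens or all spades: C(48,4) + C(39,4) − C(36,4) = 194580 + 82251 − 58905 = 217926.
So draws with at least one of each: 270725 − 217926 = 52799, probability 52799/270725.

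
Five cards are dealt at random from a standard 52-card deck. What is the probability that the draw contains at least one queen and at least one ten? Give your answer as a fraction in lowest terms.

There are C(52,5) = 2598960 possible draws.
By inclusion-exclusion on the complements, draws missing all queens or all tens: C(48,5) + C(48,5) − C(44,5) = 1712304 + 1712304 − 1086008 = 2338600.
So draws with at least one of each: 2598960 − 2338600 = 260360, probability 260360/2598960 = 6509/64974.

6509/64974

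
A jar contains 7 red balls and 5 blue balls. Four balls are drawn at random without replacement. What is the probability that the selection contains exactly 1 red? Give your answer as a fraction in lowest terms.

There are C(12,4) = 495 ways to choose 4 from 12.
Selections with exactly 1 red: choose 1 of the 7 red and 3 of the 5 blue, C(7,1)·C(5,3) = 7·10 = 70.
Probability = 70/495 = 14/99.

14/99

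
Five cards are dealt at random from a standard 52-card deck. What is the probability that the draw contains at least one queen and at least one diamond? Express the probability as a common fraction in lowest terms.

There are C(52,5) = 2598960 possible draws.
By inclusion-exclusion on the complements, draws missing all queens or all diamonds: C(48,5) + C(39,5) − C(36,5) = 1712304 + 575757 − 376992 = 1911069.
So draws with at least one of each: 2598960 − 1911069 = 687891, probability 687891/2598960 = 229297/866320.

229297/866320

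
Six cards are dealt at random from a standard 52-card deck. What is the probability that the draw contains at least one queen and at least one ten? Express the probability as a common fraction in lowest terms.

There are C(52,6) = 20358520 possible draws.
By inclusion-exclusion on the complements, draws missing all queens or all tens: C(48,6) + C(48,6) − C(44,6) = 12271512 + 12271512 − 7059052 = 17483972.
So draws with at least one of each: 20358520 − 17483972 = 2874548, probability 2874548/20358520 = 718637/5089630.

718637/5089630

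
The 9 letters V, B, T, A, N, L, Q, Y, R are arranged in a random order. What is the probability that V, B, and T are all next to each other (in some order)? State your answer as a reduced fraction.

1/12

There are 9! = 362880 arrangements.
Treat the three as one block: 7! placements × 3! orders within the block = 5040·6 = 30240.
Probability = 30240/362880 = 1/12.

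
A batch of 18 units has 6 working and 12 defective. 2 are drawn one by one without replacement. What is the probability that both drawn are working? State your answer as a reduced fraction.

5/51

Multiply the conditional probabilities at each draw: 6/18 · 5/17 = 30/306 = 5/51.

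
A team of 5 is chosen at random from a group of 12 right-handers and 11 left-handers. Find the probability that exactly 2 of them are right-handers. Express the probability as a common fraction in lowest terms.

Total number of selections: C(23,5) = 33649.
Selections with exactly 2 right-handers: choose 2 of the 12 right-handers and 3 of the 11 left-handers, C(12,2)·C(11,3) = 66·165 = 10890.
Probability = 10890/33649 = 990/3059.

990/3059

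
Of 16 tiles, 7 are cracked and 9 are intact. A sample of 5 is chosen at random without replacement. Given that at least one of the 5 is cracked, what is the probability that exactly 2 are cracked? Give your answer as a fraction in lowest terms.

Work in counts. Selections with at least one cracked: C(16,5) − C(9,5) = 4368 − 126 = 4242.
Of those, selections where exactly 2 are cracked: C(7,2)·C(9,3) = 21·84 = 1764.
Conditional probability = 1764/4242 = 42/101.

42/101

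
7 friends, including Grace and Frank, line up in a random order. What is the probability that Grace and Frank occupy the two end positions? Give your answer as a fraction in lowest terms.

1/21

There are 7! = 5040 arrangements.
Place Grace and Frank at the ends in 2 ways, arrange the remaining 5 in 5! = 120 ways: 2·120 = 240.
Probability = 240/5040 = 1/21.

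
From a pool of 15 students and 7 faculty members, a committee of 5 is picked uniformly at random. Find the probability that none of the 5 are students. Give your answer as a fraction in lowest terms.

There are C(22,5) = 26334 possible selections.
Selections with no students (all faculty members): C(7,5) = 21.
Probability = 21/26334 = 1/1254.

1/1254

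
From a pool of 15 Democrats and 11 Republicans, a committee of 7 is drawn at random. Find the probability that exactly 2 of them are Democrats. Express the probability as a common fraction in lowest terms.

441/5980

Total number of selections: C(26,7) = 657800.
Selections with exactly 2 Democrats: choose 2 of the 15 Democrats and 5 of the 11 Republicans, C(15,2)·C(11,5) = 105·462 = 48510.
Probability = 48510/657800 = 441/5980.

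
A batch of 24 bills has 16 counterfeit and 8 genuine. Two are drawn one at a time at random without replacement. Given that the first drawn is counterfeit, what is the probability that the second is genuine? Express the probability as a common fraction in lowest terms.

After removing one counterfeit, 23 remain: 15 counterfeit and 8 genuine.
So the probability the next is genuine is 8/23.

8/23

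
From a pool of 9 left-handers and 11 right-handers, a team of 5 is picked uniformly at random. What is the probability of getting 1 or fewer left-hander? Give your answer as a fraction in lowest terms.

There are C(20,5) = 15504 ways to choose the 5.
Favorable selections (1 or fewer left-hander): C(9,0)·C(11,5) + C(9,1)·C(11,4) = 462 + 2970 = 3432.
Probability = 3432/15504 = 143/646.

143/646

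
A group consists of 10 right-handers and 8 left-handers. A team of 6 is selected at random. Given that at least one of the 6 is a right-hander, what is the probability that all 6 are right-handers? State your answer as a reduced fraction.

15/1324

Work in counts. Selections with at least one right-hander: C(18,6) − C(8,6) = 18564 − 28 = 18536.
Of those, selections where all 6 are right-handers: C(10,6) = 210.
Conditional probability = 210/18536 = 15/1324.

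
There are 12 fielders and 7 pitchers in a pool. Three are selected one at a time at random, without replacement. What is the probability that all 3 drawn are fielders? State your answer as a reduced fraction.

220/969

Multiply the conditional probabilities at each draw: 12/19 · 11/18 · 10/17 = 1320/5814 = 220/969.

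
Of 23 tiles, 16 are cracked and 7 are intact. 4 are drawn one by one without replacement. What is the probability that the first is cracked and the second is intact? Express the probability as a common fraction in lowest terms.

Multiply the conditional probabilities at each draw: 16/23 · 7/22 = 112/506 = 56/253.

56/253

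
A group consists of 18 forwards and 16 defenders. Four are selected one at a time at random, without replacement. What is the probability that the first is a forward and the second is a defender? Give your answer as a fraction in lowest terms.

Multiply the conditional probabilities at each draw: 18/34 · 16/33 = 288/1122 = 48/187.

48/187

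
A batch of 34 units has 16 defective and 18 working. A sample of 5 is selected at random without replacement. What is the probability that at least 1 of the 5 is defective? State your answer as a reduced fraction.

There are C(34,5) = 278256 ways to choose the 5.
The complement is all 5 are working: C(18,5) = 8568.
Probability = 1 − 8568/278256 = 269688/278256 = 661/682.

661/682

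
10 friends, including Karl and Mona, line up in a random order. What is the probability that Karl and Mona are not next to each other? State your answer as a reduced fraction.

There are 10! = 3628800 arrangements.
Arrangements with Karl and Mona adjacent: 2·9! = 725760.
So not adjacent: 3628800 − 725760 = 2903040, probability 2903040/3628800 = 4/5.

4/5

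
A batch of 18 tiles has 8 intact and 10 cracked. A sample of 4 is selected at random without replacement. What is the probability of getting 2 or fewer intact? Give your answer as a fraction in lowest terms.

There are C(18,4) = 3060 ways to choose the 4.
Count the complement (more than 2 intact): C(8,3)·C(10,1) + C(8,4)·C(10,0) = 560 + 70 = 630.
Probability = 1 − 630/3060 = 2430/3060 = 27/34.

27/34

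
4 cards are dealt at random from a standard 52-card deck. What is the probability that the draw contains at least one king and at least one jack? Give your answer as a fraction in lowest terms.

1332/20825

There are C(52,4) = 270725 possible draws.
By inclusion-exclusion on the complements, draws missing all kings or all jacks: C(48,4) + C(48,4) − C(44,4) = 194580 + 194580 − 135751 = 253409.
So draws with at least one of each: 270725 − 253409 = 17316, probability 17316/270725 = 1332/20825.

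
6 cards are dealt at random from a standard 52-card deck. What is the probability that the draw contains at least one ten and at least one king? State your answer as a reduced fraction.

718637/5089630

There are C(52,6) = 20358520 possible draws.
By inclusion-exclusion on the complements, draws missing all tens or all kings: C(48,6) + C(48,6) − C(44,6) = 12271512 + 12271512 − 7059052 = 17483972.
So draws with at least one of each: 20358520 − 17483972 = 2874548, probability 2874548/20358520 = 718637/5089630.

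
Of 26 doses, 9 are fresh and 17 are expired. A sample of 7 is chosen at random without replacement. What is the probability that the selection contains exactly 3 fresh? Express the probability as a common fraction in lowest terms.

The sample space is all 7-subsets of the 26: C(26,7) = 657800.
Selections with exactly 3 fresh: choose 3 of the 9 fresh and 4 of the 17 expired, C(9,3)·C(17,4) = 84·2380 = 199920.
Probability = 199920/657800 = 4998/16445.

4998/16445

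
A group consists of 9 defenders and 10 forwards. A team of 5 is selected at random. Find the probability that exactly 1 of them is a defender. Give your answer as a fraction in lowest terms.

There are C(19,5) = 11628 ways to choose 5 from 19.
Selections with exactly 1 defender: choose 1 of the 9 defenders and 4 of the 10 forwards, C(9,1)·C(10,4) = 9·210 = 1890.
Probability = 1890/11628 = 105/646.

105/646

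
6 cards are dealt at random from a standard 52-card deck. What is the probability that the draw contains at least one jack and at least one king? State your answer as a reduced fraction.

718637/5089630

There are C(52,6) = 20358520 possible draws.
By inclusion-exclusion on the complements, draws missing all jacks or all kings: C(48,6) + C(48,6) − C(44,6) = 12271512 + 12271512 − 7059052 = 17483972.
So draws with at least one of each: 20358520 − 17483972 = 2874548, probability 2874548/20358520 = 718637/5089630.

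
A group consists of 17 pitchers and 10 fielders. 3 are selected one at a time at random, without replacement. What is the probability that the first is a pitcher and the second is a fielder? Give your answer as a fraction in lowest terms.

85/351

Multiply the conditional probabilities at each draw: 17/27 · 10/26 = 170/702 = 85/351.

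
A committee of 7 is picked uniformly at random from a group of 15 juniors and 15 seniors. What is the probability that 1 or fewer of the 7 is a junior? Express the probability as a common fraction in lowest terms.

209/5220

There are C(30,7) = 2035800 ways to choose the 7.
Favorable selections (1 or fewer junior): C(15,0)·C(15,7) + C(15,1)·C(15,6) = 6435 + 75075 = 81510.
Probability = 81510/2035800 = 209/5220.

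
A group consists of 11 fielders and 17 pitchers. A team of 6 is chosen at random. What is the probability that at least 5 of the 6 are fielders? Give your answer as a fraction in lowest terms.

Total selections: C(28,6) = 376740.
Favorable selections (at least 5 fielders): C(11,5)·C(17,1) + C(11,6)·C(17,0) = 7854 + 462 = 8316.
Probability = 8316/376740 = 33/1495.

33/1495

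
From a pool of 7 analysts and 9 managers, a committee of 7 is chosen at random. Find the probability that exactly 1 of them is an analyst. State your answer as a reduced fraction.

There are C(16,7) = 11440 ways to choose 7 from 16.
Selections with exactly 1 analyst: choose 1 of the 7 analysts and 6 of the 9 managers, C(7,1)·C(9,6) = 7·84 = 588.
Probability = 588/11440 = 147/2860.

147/2860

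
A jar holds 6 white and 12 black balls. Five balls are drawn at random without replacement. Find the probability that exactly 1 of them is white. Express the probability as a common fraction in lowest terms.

The sample space is all 5-subsets of the 18: C(18,5) = 8568.
Selections with exactly 1 white: choose 1 of the 6 white and 4 of the 12 black, C(6,1)·C(12,4) = 6·495 = 2970.
Probability = 2970/8568 = 165/476.

165/476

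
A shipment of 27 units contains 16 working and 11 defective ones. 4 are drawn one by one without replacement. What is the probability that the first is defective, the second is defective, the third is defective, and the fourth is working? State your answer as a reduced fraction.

22/585

Multiply the conditional probabilities at each draw: 11/27 · 10/26 · 9/25 · 16/24 = 15840/421200 = 22/585.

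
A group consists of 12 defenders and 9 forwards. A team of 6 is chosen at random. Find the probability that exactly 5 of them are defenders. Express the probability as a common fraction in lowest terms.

The sample space is all 6-subsets of the 21: C(21,6) = 54264.
Selections with exactly 5 defenders: choose 5 of the 12 defenders and 1 of the 9 forwards, C(12,5)·C(9,1) = 792·9 = 7128.
Probability = 7128/54264 = 297/2261.

297/2261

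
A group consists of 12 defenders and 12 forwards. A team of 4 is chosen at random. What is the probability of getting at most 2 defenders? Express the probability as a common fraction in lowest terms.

227/322

There are C(24,4) = 10626 ways to choose the 4.
Count the complement (more than 2 defenders): C(12,3)·C(12,1) + C(12,4)·C(12,0) = 2640 + 495 = 3135.
Probability = 1 − 3135/10626 = 7491/10626 = 227/322.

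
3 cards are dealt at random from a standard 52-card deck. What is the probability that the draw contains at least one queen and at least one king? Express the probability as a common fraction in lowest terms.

There are C(52,3) = 22100 possible draws.
By inclusion-exclusion on the complements, draws missing all queens or all kings: C(48,3) + C(48,3) − C(44,3) = 17296 + 17296 − 13244 = 21348.
So draws with at least one of each: 22100 − 21348 = 752, probability 752/22100 = 188/5525.

188/5525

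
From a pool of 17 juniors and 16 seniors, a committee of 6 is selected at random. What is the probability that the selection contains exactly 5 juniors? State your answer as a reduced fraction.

Total number of selections: C(33,6) = 1107568.
Selections with exactly 5 juniors: choose 5 of the 17 juniors and 1 of the 16 seniors, C(17,5)·C(16,1) = 6188·16 = 99008.
Probability = 99008/1107568 = 884/9889.

884/9889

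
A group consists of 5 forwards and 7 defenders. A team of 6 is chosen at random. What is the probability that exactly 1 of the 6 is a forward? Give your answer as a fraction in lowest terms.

5/44

Total number of selections: C(12,6) = 924.
Selections with exactly 1 forward: choose 1 of the 5 forwards and 5 of the 7 defenders, C(5,1)·C(7,5) = 5·21 = 105.
Probability = 105/924 = 5/44.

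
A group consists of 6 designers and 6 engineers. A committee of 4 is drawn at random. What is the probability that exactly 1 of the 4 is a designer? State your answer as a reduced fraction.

8/33

Total number of selections: C(12,4) = 495.
Selections with exactly 1 designer: choose 1 of the 6 designers and 3 of the 6 engineers, C(6,1)·C(6,3) = 6·20 = 120.
Probability = 120/495 = 8/33.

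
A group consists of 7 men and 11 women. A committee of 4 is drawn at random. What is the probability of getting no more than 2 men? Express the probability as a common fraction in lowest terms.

44/51

Total selections: C(18,4) = 3060.
Count the complement (more than 2 men): C(7,3)·C(11,1) + C(7,4)·C(11,0) = 385 + 35 = 420.
Probability = 1 − 420/3060 = 2640/3060 = 44/51.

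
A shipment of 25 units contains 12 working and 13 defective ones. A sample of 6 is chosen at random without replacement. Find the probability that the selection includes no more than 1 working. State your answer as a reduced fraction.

There are C(25,6) = 177100 ways to choose the 6.
Favorable selections (no more than 1 working): C(12,0)·C(13,6) + C(12,1)·C(13,5) = 1716 + 15444 = 17160.
Probability = 17160/177100 = 78/805.

78/805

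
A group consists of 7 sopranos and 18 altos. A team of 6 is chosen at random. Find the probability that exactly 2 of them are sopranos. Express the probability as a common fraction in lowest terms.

459/1265

There are C(25,6) = 177100 ways to choose 6 from 25.
Selections with exactly 2 sopranos: choose 2 of the 7 sopranos and 4 of the 18 altos, C(7,2)·C(18,4) = 21·3060 = 64260.
Probability = 64260/177100 = 459/1265.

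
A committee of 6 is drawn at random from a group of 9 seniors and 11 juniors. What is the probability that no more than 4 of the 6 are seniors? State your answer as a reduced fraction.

1243/1292

There are C(20,6) = 38760 ways to choose the 6.
Count the complement (more than 4 seniors): C(9,5)·C(11,1) + C(9,6)·C(11,0) = 1386 + 84 = 1470.
Probability = 1 − 1470/38760 = 37290/38760 = 1243/1292.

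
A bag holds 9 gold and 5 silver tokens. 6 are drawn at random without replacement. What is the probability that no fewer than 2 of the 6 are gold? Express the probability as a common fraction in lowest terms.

998/1001

There are C(14,6) = 3003 ways to choose the 6.
The complement is exactly 1 gold: C(9,1)·C(5,5) = 9.
Probability = 1 − 9/3003 = 2994/3003 = 998/1001.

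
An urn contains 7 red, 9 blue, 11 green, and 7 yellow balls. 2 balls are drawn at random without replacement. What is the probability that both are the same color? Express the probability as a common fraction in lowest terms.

133/561

There are C(34,2) = 561 ways to draw 2 balls.
All same color: C(7,2) + C(9,2) + C(11,2) + C(7,2) = 21 + 36 + 55 + 21 = 133.
Probability = 133/561.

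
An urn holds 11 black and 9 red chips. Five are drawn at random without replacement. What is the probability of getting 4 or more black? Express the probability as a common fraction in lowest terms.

Total selections: C(20,5) = 15504.
Favorable selections (4 or more black): C(11,4)·C(9,1) + C(11,5)·C(9,0) = 2970 + 462 = 3432.
Probability = 3432/15504 = 143/646.

143/646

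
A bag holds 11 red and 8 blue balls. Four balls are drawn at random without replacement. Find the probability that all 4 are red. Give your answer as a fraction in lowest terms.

55/646

There are C(19,4) = 3876 possible selections.
Selections with all red: C(11,4) = 330.
Probability = 330/3876 = 55/646.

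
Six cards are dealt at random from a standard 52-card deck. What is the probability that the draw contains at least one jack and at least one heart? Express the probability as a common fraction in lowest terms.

6772177/20358520

There are C(52,6) = 20358520 possible draws.
By inclusion-exclusion on the complements, draws missing all jacks or all hearts: C(48,6) + C(39,6) − C(36,6) = 12271512 + 3262623 − 1947792 = 13586343.
So draws with at least one of each: 20358520 − 13586343 = 6772177, probability 6772177/20358520.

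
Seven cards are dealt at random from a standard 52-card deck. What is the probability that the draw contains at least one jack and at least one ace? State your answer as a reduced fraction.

There are C(52,7) = 133784560 possible draws.
By inclusion-exclusion on the complements, draws missing all jacks or all aces: C(48,7) + C(48,7) − C(44,7) = 73629072 + 73629072 − 38320568 = 108937576.
So draws with at least one of each: 133784560 − 108937576 = 24846984, probability 24846984/133784560 = 3105873/16723070.

3105873/16723070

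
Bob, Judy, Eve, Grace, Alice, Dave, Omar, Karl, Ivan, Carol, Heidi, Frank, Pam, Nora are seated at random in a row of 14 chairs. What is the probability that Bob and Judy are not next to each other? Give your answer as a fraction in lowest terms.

There are 14! = 87178291200 arrangements.
Arrangements with Bob and Judy adjacent: 2·13! = 12454041600.
So not adjacent: 87178291200 − 12454041600 = 74724249600, probability 74724249600/87178291200 = 6/7.

6/7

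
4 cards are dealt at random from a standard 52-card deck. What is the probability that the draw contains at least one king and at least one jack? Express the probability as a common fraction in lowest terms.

1332/20825

There are C(52,4) = 270725 possible draws.
By inclusion-exclusion on the complements, draws missing all kings or all jacks: C(48,4) + C(48,4) − C(44,4) = 194580 + 194580 − 135751 = 253409.
So draws with at least one of each: 270725 − 253409 = 17316, probability 17316/270725 = 1332/20825.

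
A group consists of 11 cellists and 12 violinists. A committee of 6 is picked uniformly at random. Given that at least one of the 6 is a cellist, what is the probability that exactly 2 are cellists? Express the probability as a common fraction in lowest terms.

Work in counts. Selections with at least one cellist: C(23,6) − C(12,6) = 100947 − 924 = 100023.
Of those, selections where exactly 2 are cellists: C(11,2)·C(12,4) = 55·495 = 27225.
Conditional probability = 27225/100023 = 825/3031.

825/3031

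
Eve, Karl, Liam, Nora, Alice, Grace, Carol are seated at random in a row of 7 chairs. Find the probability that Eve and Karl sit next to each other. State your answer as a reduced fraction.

2/7

There are 7! = 5040 arrangements.
Treat Eve and Karl as a block: 6! arrangements of the blocks × 2 orders within the block = 2·720 = 1440.
Probability = 1440/5040 = 2/7.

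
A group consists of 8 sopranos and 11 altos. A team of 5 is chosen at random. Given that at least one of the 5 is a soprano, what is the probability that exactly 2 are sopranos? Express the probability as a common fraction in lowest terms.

770/1861

Work in counts. Selections with at least one soprano: C(19,5) − C(11,5) = 11628 − 462 = 11166.
Of those, selections where exactly 2 are sopranos: C(8,2)·C(11,3) = 28·165 = 4620.
Conditional probability = 4620/11166 = 770/1861.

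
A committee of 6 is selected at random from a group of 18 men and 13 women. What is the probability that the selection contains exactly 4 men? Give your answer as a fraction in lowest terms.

2040/6293

The sample space is all 6-subsets of the 31: C(31,6) = 736281.
Selections with exactly 4 men: choose 4 of the 18 men and 2 of the 13 women, C(18,4)·C(13,2) = 3060·78 = 238680.
Probability = 238680/736281 = 2040/6293.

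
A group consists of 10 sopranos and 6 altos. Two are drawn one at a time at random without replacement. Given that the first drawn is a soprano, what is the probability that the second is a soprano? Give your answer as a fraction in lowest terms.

After removing one soprano, 15 remain: 9 sopranos and 6 altos.
So the probability the next is a soprano is 9/15 = 3/5.

3/5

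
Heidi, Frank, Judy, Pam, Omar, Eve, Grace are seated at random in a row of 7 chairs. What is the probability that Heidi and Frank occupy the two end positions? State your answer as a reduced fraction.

1/21

There are 7! = 5040 arrangements.
Place Heidi and Frank at the ends in 2 ways, arrange the remaining 5 in 5! = 120 ways: 2·120 = 240.
Probability = 240/5040 = 1/21.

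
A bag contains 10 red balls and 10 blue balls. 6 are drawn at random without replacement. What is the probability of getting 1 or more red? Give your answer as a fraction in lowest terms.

1285/1292

There are C(20,6) = 38760 ways to choose the 6.
Favorable selections (1 or more red): C(10,1)·C(10,5) + C(10,2)·C(10,4) + C(10,3)·C(10,3) + C(10,4)·C(10,2) + C(10,5)·C(10,1) + C(10,6)·C(10,0) = 2520 + 9450 + 14400 + 9450 + 2520 + 210 = 38550.
Probability = 38550/38760 = 1285/1292.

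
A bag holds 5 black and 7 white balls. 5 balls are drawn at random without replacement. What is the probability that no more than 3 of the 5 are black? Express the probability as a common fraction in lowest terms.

There are C(12,5) = 792 ways to choose the 5.
Favorable selections (no more than 3 black): C(5,0)·C(7,5) + C(5,1)·C(7,4) + C(5,2)·C(7,3) + C(5,3)·C(7,2) = 21 + 175 + 350 + 210 = 756.
Probability = 756/792 = 21/22.

21/22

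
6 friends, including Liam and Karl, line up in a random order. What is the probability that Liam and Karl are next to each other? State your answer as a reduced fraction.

There are 6! = 720 arrangements.
Treat Liam and Karl as a block: 5! arrangements of the blocks × 2 orders within the block = 2·120 = 240.
Probability = 240/720 = 1/3.

1/3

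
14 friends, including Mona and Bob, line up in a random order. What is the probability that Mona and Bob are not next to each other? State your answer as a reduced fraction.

6/7

There are 14! = 87178291200 arrangements.
Arrangements with Mona and Bob adjacent: 2·13! = 12454041600.
So not adjacent: 87178291200 − 12454041600 = 74724249600, probability 74724249600/87178291200 = 6/7.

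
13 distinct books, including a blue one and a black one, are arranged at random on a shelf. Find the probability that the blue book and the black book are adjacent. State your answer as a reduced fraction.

2/13

There are 13! = 6227020800 arrangements.
Treat the blue book and the black book as a block: 12! arrangements of the blocks × 2 orders within the block = 2·479001600 = 958003200.
Probability = 958003200/6227020800 = 2/13.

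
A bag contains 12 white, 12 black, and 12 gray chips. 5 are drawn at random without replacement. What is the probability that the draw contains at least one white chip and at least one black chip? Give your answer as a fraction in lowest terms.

1109/1428

There are C(36,5) = 376992 possible draws.
By inclusion-exclusion on the complements, draws missing all white or all black: C(24,5) + C(24,5) − C(12,5) = 42504 + 42504 − 792 = 84216.
So draws with at least one of each: 376992 − 84216 = 292776, probability 292776/376992 = 1109/1428.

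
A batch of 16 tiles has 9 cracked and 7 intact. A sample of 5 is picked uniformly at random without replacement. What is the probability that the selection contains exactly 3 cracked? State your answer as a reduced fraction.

The sample space is all 5-subsets of the 16: C(16,5) = 4368.
Selections with exactly 3 cracked: choose 3 of the 9 cracked and 2 of the 7 intact, C(9,3)·C(7,2) = 84·21 = 1764.
Probability = 1764/4368 = 21/52.

21/52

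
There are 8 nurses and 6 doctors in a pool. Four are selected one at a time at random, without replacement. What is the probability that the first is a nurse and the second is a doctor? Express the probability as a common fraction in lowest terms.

Multiply the conditional probabilities at each draw: 8/14 · 6/13 = 48/182 = 24/91.

24/91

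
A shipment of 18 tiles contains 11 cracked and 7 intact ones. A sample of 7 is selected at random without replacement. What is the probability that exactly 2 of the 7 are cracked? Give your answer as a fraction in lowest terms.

385/10608

There are C(18,7) = 31824 ways to choose 7 from 18.
Selections with exactly 2 cracked: choose 2 of the 11 cracked and 5 of the 7 intact, C(11,2)·C(7,5) = 55·21 = 1155.
Probability = 1155/31824 = 385/10608.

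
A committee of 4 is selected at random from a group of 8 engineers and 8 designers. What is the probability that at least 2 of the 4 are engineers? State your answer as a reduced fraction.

93/130

There are C(16,4) = 1820 ways to choose the 4.
Count the complement (fewer than 2 engineers): C(8,0)·C(8,4) + C(8,1)·C(8,3) = 70 + 448 = 518.
Probability = 1 − 518/1820 = 1302/1820 = 93/130.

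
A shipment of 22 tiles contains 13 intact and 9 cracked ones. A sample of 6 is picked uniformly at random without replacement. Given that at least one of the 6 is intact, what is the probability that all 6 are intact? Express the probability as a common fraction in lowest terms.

44/1911

Work in counts. Selections with at least one intact: C(22,6) − C(9,6) = 74613 − 84 = 74529.
Of those, selections where all 6 are intact: C(13,6) = 1716.
Conditional probability = 1716/74529 = 44/1911.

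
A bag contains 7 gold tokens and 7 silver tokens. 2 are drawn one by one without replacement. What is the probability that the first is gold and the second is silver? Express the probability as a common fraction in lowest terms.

Multiply the conditional probabilities at each draw: 7/14 · 7/13 = 49/182 = 7/26.

7/26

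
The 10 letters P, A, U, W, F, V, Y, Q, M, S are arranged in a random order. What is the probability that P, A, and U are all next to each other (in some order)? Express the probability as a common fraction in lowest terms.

There are 10! = 3628800 arrangements.
Treat the three as one block: 8! placements × 3! orders within the block = 40320·6 = 241920.
Probability = 241920/3628800 = 1/15.

1/15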